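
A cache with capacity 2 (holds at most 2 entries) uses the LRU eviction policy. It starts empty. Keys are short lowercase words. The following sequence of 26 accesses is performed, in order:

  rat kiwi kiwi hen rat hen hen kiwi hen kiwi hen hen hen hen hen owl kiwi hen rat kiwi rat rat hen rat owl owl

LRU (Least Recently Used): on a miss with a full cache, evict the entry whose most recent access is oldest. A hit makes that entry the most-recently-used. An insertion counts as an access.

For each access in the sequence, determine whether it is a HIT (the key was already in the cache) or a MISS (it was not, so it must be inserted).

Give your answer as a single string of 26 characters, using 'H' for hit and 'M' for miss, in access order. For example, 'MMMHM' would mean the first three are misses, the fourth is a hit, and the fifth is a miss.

LRU simulation (capacity=2):
  1. access rat: MISS. Cache (LRU->MRU): [rat]
  2. access kiwi: MISS. Cache (LRU->MRU): [rat kiwi]
  3. access kiwi: HIT. Cache (LRU->MRU): [rat kiwi]
  4. access hen: MISS, evict rat. Cache (LRU->MRU): [kiwi hen]
  5. access rat: MISS, evict kiwi. Cache (LRU->MRU): [hen rat]
  6. access hen: HIT. Cache (LRU->MRU): [rat hen]
  7. access hen: HIT. Cache (LRU->MRU): [rat hen]
  8. access kiwi: MISS, evict rat. Cache (LRU->MRU): [hen kiwi]
  9. access hen: HIT. Cache (LRU->MRU): [kiwi hen]
  10. access kiwi: HIT. Cache (LRU->MRU): [hen kiwi]
  11. access hen: HIT. Cache (LRU->MRU): [kiwi hen]
  12. access hen: HIT. Cache (LRU->MRU): [kiwi hen]
  13. access hen: HIT. Cache (LRU->MRU): [kiwi hen]
  14. access hen: HIT. Cache (LRU->MRU): [kiwi hen]
  15. access hen: HIT. Cache (LRU->MRU): [kiwi hen]
  16. access owl: MISS, evict kiwi. Cache (LRU->MRU): [hen owl]
  17. access kiwi: MISS, evict hen. Cache (LRU->MRU): [owl kiwi]
  18. access hen: MISS, evict owl. Cache (LRU->MRU): [kiwi hen]
  19. access rat: MISS, evict kiwi. Cache (LRU->MRU): [hen rat]
  20. access kiwi: MISS, evict hen. Cache (LRU->MRU): [rat kiwi]
  21. access rat: HIT. Cache (LRU->MRU): [kiwi rat]
  22. access rat: HIT. Cache (LRU->MRU): [kiwi rat]
  23. access hen: MISS, evict kiwi. Cache (LRU->MRU): [rat hen]
  24. access rat: HIT. Cache (LRU->MRU): [hen rat]
  25. access owl: MISS, evict hen. Cache (LRU->MRU): [rat owl]
  26. access owl: HIT. Cache (LRU->MRU): [rat owl]
Total: 14 hits, 12 misses, 10 evictions

Answer: MMHMMHHMHHHHHHHMMMMMHHMHMH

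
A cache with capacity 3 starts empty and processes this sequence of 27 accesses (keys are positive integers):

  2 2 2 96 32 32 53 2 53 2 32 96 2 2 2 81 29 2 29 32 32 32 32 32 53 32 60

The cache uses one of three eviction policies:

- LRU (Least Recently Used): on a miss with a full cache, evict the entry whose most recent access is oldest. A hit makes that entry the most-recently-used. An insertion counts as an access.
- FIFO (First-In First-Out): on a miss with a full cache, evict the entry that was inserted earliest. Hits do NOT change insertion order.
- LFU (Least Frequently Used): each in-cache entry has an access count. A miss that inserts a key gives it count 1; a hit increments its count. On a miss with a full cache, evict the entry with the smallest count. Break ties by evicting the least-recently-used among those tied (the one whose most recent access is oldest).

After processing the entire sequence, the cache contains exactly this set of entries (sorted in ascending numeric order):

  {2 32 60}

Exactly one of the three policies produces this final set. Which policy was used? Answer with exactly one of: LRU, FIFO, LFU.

Answer: LFU

Derivation:
Simulating under each policy and comparing final sets:
  LRU: final set = {32 53 60} -> differs
  FIFO: final set = {32 53 60} -> differs
  LFU: final set = {2 32 60} -> MATCHES target
Only LFU produces the target set.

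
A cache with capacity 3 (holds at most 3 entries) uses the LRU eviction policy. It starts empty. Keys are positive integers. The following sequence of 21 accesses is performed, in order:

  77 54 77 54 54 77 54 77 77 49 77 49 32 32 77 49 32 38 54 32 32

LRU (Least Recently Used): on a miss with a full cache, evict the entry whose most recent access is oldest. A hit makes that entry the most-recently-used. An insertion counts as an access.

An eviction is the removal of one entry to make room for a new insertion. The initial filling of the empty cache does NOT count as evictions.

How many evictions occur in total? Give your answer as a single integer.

LRU simulation (capacity=3):
  1. access 77: MISS. Cache (LRU->MRU): [77]
  2. access 54: MISS. Cache (LRU->MRU): [77 54]
  3. access 77: HIT. Cache (LRU->MRU): [54 77]
  4. access 54: HIT. Cache (LRU->MRU): [77 54]
  5. access 54: HIT. Cache (LRU->MRU): [77 54]
  6. access 77: HIT. Cache (LRU->MRU): [54 77]
  7. access 54: HIT. Cache (LRU->MRU): [77 54]
  8. access 77: HIT. Cache (LRU->MRU): [54 77]
  9. access 77: HIT. Cache (LRU->MRU): [54 77]
  10. access 49: MISS. Cache (LRU->MRU): [54 77 49]
  11. access 77: HIT. Cache (LRU->MRU): [54 49 77]
  12. access 49: HIT. Cache (LRU->MRU): [54 77 49]
  13. access 32: MISS, evict 54. Cache (LRU->MRU): [77 49 32]
  14. access 32: HIT. Cache (LRU->MRU): [77 49 32]
  15. access 77: HIT. Cache (LRU->MRU): [49 32 77]
  16. access 49: HIT. Cache (LRU->MRU): [32 77 49]
  17. access 32: HIT. Cache (LRU->MRU): [77 49 32]
  18. access 38: MISS, evict 77. Cache (LRU->MRU): [49 32 38]
  19. access 54: MISS, evict 49. Cache (LRU->MRU): [32 38 54]
  20. access 32: HIT. Cache (LRU->MRU): [38 54 32]
  21. access 32: HIT. Cache (LRU->MRU): [38 54 32]
Total: 15 hits, 6 misses, 3 evictions

Answer: 3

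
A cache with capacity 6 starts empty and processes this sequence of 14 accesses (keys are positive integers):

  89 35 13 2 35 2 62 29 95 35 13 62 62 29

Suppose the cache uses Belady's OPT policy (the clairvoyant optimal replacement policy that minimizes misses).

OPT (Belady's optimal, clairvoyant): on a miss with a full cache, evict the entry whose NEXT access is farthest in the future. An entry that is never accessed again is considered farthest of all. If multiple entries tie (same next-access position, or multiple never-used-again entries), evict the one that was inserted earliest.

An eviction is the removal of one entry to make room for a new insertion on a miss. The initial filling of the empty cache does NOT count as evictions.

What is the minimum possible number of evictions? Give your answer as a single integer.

Answer: 1

Derivation:
OPT (Belady) simulation (capacity=6):
  1. access 89: MISS. Cache: [89]
  2. access 35: MISS. Cache: [89 35]
  3. access 13: MISS. Cache: [89 35 13]
  4. access 2: MISS. Cache: [89 35 13 2]
  5. access 35: HIT. Next use of 35: step 10. Cache: [89 35 13 2]
  6. access 2: HIT. Next use of 2: never. Cache: [89 35 13 2]
  7. access 62: MISS. Cache: [89 35 13 2 62]
  8. access 29: MISS. Cache: [89 35 13 2 62 29]
  9. access 95: MISS, evict 89 (next use: never). Cache: [35 13 2 62 29 95]
  10. access 35: HIT. Next use of 35: never. Cache: [35 13 2 62 29 95]
  11. access 13: HIT. Next use of 13: never. Cache: [35 13 2 62 29 95]
  12. access 62: HIT. Next use of 62: step 13. Cache: [35 13 2 62 29 95]
  13. access 62: HIT. Next use of 62: never. Cache: [35 13 2 62 29 95]
  14. access 29: HIT. Next use of 29: never. Cache: [35 13 2 62 29 95]
Total: 7 hits, 7 misses, 1 evictions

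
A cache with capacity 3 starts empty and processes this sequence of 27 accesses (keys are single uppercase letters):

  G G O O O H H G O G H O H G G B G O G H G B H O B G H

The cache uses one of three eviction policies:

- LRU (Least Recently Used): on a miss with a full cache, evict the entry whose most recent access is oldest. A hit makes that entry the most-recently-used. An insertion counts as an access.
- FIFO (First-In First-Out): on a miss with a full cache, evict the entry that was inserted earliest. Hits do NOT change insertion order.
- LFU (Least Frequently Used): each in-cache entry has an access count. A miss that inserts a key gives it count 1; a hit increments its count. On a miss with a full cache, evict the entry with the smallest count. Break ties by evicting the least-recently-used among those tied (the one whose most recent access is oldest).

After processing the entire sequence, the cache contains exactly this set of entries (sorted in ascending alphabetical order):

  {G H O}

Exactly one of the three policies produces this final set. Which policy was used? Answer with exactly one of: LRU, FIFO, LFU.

Answer: LFU

Derivation:
Simulating under each policy and comparing final sets:
  LRU: final set = {B G H} -> differs
  FIFO: final set = {B G H} -> differs
  LFU: final set = {G H O} -> MATCHES target
Only LFU produces the target set.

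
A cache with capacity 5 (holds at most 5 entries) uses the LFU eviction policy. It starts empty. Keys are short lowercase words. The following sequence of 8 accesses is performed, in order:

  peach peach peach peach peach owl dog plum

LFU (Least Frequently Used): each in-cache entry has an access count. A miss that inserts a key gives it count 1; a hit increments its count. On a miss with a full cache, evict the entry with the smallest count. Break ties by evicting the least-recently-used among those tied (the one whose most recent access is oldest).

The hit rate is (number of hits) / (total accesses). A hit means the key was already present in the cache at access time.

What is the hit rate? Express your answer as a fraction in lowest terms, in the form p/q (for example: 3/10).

LFU simulation (capacity=5):
  1. access peach: MISS. Cache: [peach(c=1)]
  2. access peach: HIT, count now 2. Cache: [peach(c=2)]
  3. access peach: HIT, count now 3. Cache: [peach(c=3)]
  4. access peach: HIT, count now 4. Cache: [peach(c=4)]
  5. access peach: HIT, count now 5. Cache: [peach(c=5)]
  6. access owl: MISS. Cache: [owl(c=1) peach(c=5)]
  7. access dog: MISS. Cache: [owl(c=1) dog(c=1) peach(c=5)]
  8. access plum: MISS. Cache: [owl(c=1) dog(c=1) plum(c=1) peach(c=5)]
Total: 4 hits, 4 misses, 0 evictions

Hit rate = 4/8 = 1/2

Answer: 1/2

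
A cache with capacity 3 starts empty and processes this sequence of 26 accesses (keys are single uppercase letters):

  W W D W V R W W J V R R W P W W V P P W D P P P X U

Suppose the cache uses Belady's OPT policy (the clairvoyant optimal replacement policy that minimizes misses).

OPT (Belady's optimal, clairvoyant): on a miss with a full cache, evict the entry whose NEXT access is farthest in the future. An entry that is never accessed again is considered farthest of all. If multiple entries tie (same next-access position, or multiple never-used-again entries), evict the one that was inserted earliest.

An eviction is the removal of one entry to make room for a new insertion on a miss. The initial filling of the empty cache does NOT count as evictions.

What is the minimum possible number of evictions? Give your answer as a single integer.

Answer: 7

Derivation:
OPT (Belady) simulation (capacity=3):
  1. access W: MISS. Cache: [W]
  2. access W: HIT. Next use of W: step 4. Cache: [W]
  3. access D: MISS. Cache: [W D]
  4. access W: HIT. Next use of W: step 7. Cache: [W D]
  5. access V: MISS. Cache: [W D V]
  6. access R: MISS, evict D (next use: step 21). Cache: [W V R]
  7. access W: HIT. Next use of W: step 8. Cache: [W V R]
  8. access W: HIT. Next use of W: step 13. Cache: [W V R]
  9. access J: MISS, evict W (next use: step 13). Cache: [V R J]
  10. access V: HIT. Next use of V: step 17. Cache: [V R J]
  11. access R: HIT. Next use of R: step 12. Cache: [V R J]
  12. access R: HIT. Next use of R: never. Cache: [V R J]
  13. access W: MISS, evict R (next use: never). Cache: [V J W]
  14. access P: MISS, evict J (next use: never). Cache: [V W P]
  15. access W: HIT. Next use of W: step 16. Cache: [V W P]
  16. access W: HIT. Next use of W: step 20. Cache: [V W P]
  17. access V: HIT. Next use of V: never. Cache: [V W P]
  18. access P: HIT. Next use of P: step 19. Cache: [V W P]
  19. access P: HIT. Next use of P: step 22. Cache: [V W P]
  20. access W: HIT. Next use of W: never. Cache: [V W P]
  21. access D: MISS, evict V (next use: never). Cache: [W P D]
  22. access P: HIT. Next use of P: step 23. Cache: [W P D]
  23. access P: HIT. Next use of P: step 24. Cache: [W P D]
  24. access P: HIT. Next use of P: never. Cache: [W P D]
  25. access X: MISS, evict W (next use: never). Cache: [P D X]
  26. access U: MISS, evict P (next use: never). Cache: [D X U]
Total: 16 hits, 10 misses, 7 evictions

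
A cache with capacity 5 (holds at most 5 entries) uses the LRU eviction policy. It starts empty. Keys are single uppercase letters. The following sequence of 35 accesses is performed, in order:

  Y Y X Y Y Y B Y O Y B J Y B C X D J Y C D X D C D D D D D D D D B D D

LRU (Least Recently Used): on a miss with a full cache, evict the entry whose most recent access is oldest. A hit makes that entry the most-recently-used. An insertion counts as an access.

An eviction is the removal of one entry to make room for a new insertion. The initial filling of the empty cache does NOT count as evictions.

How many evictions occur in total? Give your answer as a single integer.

LRU simulation (capacity=5):
  1. access Y: MISS. Cache (LRU->MRU): [Y]
  2. access Y: HIT. Cache (LRU->MRU): [Y]
  3. access X: MISS. Cache (LRU->MRU): [Y X]
  4. access Y: HIT. Cache (LRU->MRU): [X Y]
  5. access Y: HIT. Cache (LRU->MRU): [X Y]
  6. access Y: HIT. Cache (LRU->MRU): [X Y]
  7. access B: MISS. Cache (LRU->MRU): [X Y B]
  8. access Y: HIT. Cache (LRU->MRU): [X B Y]
  9. access O: MISS. Cache (LRU->MRU): [X B Y O]
  10. access Y: HIT. Cache (LRU->MRU): [X B O Y]
  11. access B: HIT. Cache (LRU->MRU): [X O Y B]
  12. access J: MISS. Cache (LRU->MRU): [X O Y B J]
  13. access Y: HIT. Cache (LRU->MRU): [X O B J Y]
  14. access B: HIT. Cache (LRU->MRU): [X O J Y B]
  15. access C: MISS, evict X. Cache (LRU->MRU): [O J Y B C]
  16. access X: MISS, evict O. Cache (LRU->MRU): [J Y B C X]
  17. access D: MISS, evict J. Cache (LRU->MRU): [Y B C X D]
  18. access J: MISS, evict Y. Cache (LRU->MRU): [B C X D J]
  19. access Y: MISS, evict B. Cache (LRU->MRU): [C X D J Y]
  20. access C: HIT. Cache (LRU->MRU): [X D J Y C]
  21. access D: HIT. Cache (LRU->MRU): [X J Y C D]
  22. access X: HIT. Cache (LRU->MRU): [J Y C D X]
  23. access D: HIT. Cache (LRU->MRU): [J Y C X D]
  24. access C: HIT. Cache (LRU->MRU): [J Y X D C]
  25. access D: HIT. Cache (LRU->MRU): [J Y X C D]
  26. access D: HIT. Cache (LRU->MRU): [J Y X C D]
  27. access D: HIT. Cache (LRU->MRU): [J Y X C D]
  28. access D: HIT. Cache (LRU->MRU): [J Y X C D]
  29. access D: HIT. Cache (LRU->MRU): [J Y X C D]
  30. access D: HIT. Cache (LRU->MRU): [J Y X C D]
  31. access D: HIT. Cache (LRU->MRU): [J Y X C D]
  32. access D: HIT. Cache (LRU->MRU): [J Y X C D]
  33. access B: MISS, evict J. Cache (LRU->MRU): [Y X C D B]
  34. access D: HIT. Cache (LRU->MRU): [Y X C B D]
  35. access D: HIT. Cache (LRU->MRU): [Y X C B D]
Total: 24 hits, 11 misses, 6 evictions

Answer: 6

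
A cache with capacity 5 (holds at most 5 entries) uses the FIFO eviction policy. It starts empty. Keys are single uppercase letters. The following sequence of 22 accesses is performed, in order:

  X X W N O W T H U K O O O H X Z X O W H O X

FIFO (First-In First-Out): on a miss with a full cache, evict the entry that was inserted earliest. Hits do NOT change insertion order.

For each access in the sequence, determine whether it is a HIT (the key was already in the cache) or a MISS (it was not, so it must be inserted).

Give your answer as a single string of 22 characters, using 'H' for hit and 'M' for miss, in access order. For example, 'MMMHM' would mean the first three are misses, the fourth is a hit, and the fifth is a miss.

FIFO simulation (capacity=5):
  1. access X: MISS. Cache (old->new): [X]
  2. access X: HIT. Cache (old->new): [X]
  3. access W: MISS. Cache (old->new): [X W]
  4. access N: MISS. Cache (old->new): [X W N]
  5. access O: MISS. Cache (old->new): [X W N O]
  6. access W: HIT. Cache (old->new): [X W N O]
  7. access T: MISS. Cache (old->new): [X W N O T]
  8. access H: MISS, evict X. Cache (old->new): [W N O T H]
  9. access U: MISS, evict W. Cache (old->new): [N O T H U]
  10. access K: MISS, evict N. Cache (old->new): [O T H U K]
  11. access O: HIT. Cache (old->new): [O T H U K]
  12. access O: HIT. Cache (old->new): [O T H U K]
  13. access O: HIT. Cache (old->new): [O T H U K]
  14. access H: HIT. Cache (old->new): [O T H U K]
  15. access X: MISS, evict O. Cache (old->new): [T H U K X]
  16. access Z: MISS, evict T. Cache (old->new): [H U K X Z]
  17. access X: HIT. Cache (old->new): [H U K X Z]
  18. access O: MISS, evict H. Cache (old->new): [U K X Z O]
  19. access W: MISS, evict U. Cache (old->new): [K X Z O W]
  20. access H: MISS, evict K. Cache (old->new): [X Z O W H]
  21. access O: HIT. Cache (old->new): [X Z O W H]
  22. access X: HIT. Cache (old->new): [X Z O W H]
Total: 9 hits, 13 misses, 8 evictions

Answer: MHMMMHMMMMHHHHMMHMMMHH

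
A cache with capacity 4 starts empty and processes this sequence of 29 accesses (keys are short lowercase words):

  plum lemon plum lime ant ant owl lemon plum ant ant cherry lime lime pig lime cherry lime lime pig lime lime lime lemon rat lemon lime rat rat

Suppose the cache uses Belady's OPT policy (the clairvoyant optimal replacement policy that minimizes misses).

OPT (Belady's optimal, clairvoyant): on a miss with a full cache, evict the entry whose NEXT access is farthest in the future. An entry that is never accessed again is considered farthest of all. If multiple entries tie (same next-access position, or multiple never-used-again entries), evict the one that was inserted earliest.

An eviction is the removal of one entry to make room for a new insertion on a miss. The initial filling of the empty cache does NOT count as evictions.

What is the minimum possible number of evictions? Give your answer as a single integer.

OPT (Belady) simulation (capacity=4):
  1. access plum: MISS. Cache: [plum]
  2. access lemon: MISS. Cache: [plum lemon]
  3. access plum: HIT. Next use of plum: step 9. Cache: [plum lemon]
  4. access lime: MISS. Cache: [plum lemon lime]
  5. access ant: MISS. Cache: [plum lemon lime ant]
  6. access ant: HIT. Next use of ant: step 10. Cache: [plum lemon lime ant]
  7. access owl: MISS, evict lime (next use: step 13). Cache: [plum lemon ant owl]
  8. access lemon: HIT. Next use of lemon: step 24. Cache: [plum lemon ant owl]
  9. access plum: HIT. Next use of plum: never. Cache: [plum lemon ant owl]
  10. access ant: HIT. Next use of ant: step 11. Cache: [plum lemon ant owl]
  11. access ant: HIT. Next use of ant: never. Cache: [plum lemon ant owl]
  12. access cherry: MISS, evict plum (next use: never). Cache: [lemon ant owl cherry]
  13. access lime: MISS, evict ant (next use: never). Cache: [lemon owl cherry lime]
  14. access lime: HIT. Next use of lime: step 16. Cache: [lemon owl cherry lime]
  15. access pig: MISS, evict owl (next use: never). Cache: [lemon cherry lime pig]
  16. access lime: HIT. Next use of lime: step 18. Cache: [lemon cherry lime pig]
  17. access cherry: HIT. Next use of cherry: never. Cache: [lemon cherry lime pig]
  18. access lime: HIT. Next use of lime: step 19. Cache: [lemon cherry lime pig]
  19. access lime: HIT. Next use of lime: step 21. Cache: [lemon cherry lime pig]
  20. access pig: HIT. Next use of pig: never. Cache: [lemon cherry lime pig]
  21. access lime: HIT. Next use of lime: step 22. Cache: [lemon cherry lime pig]
  22. access lime: HIT. Next use of lime: step 23. Cache: [lemon cherry lime pig]
  23. access lime: HIT. Next use of lime: step 27. Cache: [lemon cherry lime pig]
  24. access lemon: HIT. Next use of lemon: step 26. Cache: [lemon cherry lime pig]
  25. access rat: MISS, evict cherry (next use: never). Cache: [lemon lime pig rat]
  26. access lemon: HIT. Next use of lemon: never. Cache: [lemon lime pig rat]
  27. access lime: HIT. Next use of lime: never. Cache: [lemon lime pig rat]
  28. access rat: HIT. Next use of rat: step 29. Cache: [lemon lime pig rat]
  29. access rat: HIT. Next use of rat: never. Cache: [lemon lime pig rat]
Total: 20 hits, 9 misses, 5 evictions

Answer: 5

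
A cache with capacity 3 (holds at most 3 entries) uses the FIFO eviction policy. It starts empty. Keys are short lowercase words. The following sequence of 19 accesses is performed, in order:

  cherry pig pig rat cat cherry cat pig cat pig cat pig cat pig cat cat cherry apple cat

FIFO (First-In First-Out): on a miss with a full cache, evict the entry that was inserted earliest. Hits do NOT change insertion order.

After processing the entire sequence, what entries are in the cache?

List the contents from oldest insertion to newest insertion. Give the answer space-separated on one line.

FIFO simulation (capacity=3):
  1. access cherry: MISS. Cache (old->new): [cherry]
  2. access pig: MISS. Cache (old->new): [cherry pig]
  3. access pig: HIT. Cache (old->new): [cherry pig]
  4. access rat: MISS. Cache (old->new): [cherry pig rat]
  5. access cat: MISS, evict cherry. Cache (old->new): [pig rat cat]
  6. access cherry: MISS, evict pig. Cache (old->new): [rat cat cherry]
  7. access cat: HIT. Cache (old->new): [rat cat cherry]
  8. access pig: MISS, evict rat. Cache (old->new): [cat cherry pig]
  9. access cat: HIT. Cache (old->new): [cat cherry pig]
  10. access pig: HIT. Cache (old->new): [cat cherry pig]
  11. access cat: HIT. Cache (old->new): [cat cherry pig]
  12. access pig: HIT. Cache (old->new): [cat cherry pig]
  13. access cat: HIT. Cache (old->new): [cat cherry pig]
  14. access pig: HIT. Cache (old->new): [cat cherry pig]
  15. access cat: HIT. Cache (old->new): [cat cherry pig]
  16. access cat: HIT. Cache (old->new): [cat cherry pig]
  17. access cherry: HIT. Cache (old->new): [cat cherry pig]
  18. access apple: MISS, evict cat. Cache (old->new): [cherry pig apple]
  19. access cat: MISS, evict cherry. Cache (old->new): [pig apple cat]
Total: 11 hits, 8 misses, 5 evictions

Answer: pig apple cat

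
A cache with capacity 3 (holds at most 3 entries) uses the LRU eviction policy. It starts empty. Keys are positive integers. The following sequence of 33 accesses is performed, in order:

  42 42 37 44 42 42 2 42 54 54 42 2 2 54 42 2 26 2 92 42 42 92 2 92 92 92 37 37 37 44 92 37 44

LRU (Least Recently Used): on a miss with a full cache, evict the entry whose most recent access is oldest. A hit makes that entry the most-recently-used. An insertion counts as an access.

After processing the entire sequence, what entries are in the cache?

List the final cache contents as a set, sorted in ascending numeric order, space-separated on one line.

Answer: 37 44 92

Derivation:
LRU simulation (capacity=3):
  1. access 42: MISS. Cache (LRU->MRU): [42]
  2. access 42: HIT. Cache (LRU->MRU): [42]
  3. access 37: MISS. Cache (LRU->MRU): [42 37]
  4. access 44: MISS. Cache (LRU->MRU): [42 37 44]
  5. access 42: HIT. Cache (LRU->MRU): [37 44 42]
  6. access 42: HIT. Cache (LRU->MRU): [37 44 42]
  7. access 2: MISS, evict 37. Cache (LRU->MRU): [44 42 2]
  8. access 42: HIT. Cache (LRU->MRU): [44 2 42]
  9. access 54: MISS, evict 44. Cache (LRU->MRU): [2 42 54]
  10. access 54: HIT. Cache (LRU->MRU): [2 42 54]
  11. access 42: HIT. Cache (LRU->MRU): [2 54 42]
  12. access 2: HIT. Cache (LRU->MRU): [54 42 2]
  13. access 2: HIT. Cache (LRU->MRU): [54 42 2]
  14. access 54: HIT. Cache (LRU->MRU): [42 2 54]
  15. access 42: HIT. Cache (LRU->MRU): [2 54 42]
  16. access 2: HIT. Cache (LRU->MRU): [54 42 2]
  17. access 26: MISS, evict 54. Cache (LRU->MRU): [42 2 26]
  18. access 2: HIT. Cache (LRU->MRU): [42 26 2]
  19. access 92: MISS, evict 42. Cache (LRU->MRU): [26 2 92]
  20. access 42: MISS, evict 26. Cache (LRU->MRU): [2 92 42]
  21. access 42: HIT. Cache (LRU->MRU): [2 92 42]
  22. access 92: HIT. Cache (LRU->MRU): [2 42 92]
  23. access 2: HIT. Cache (LRU->MRU): [42 92 2]
  24. access 92: HIT. Cache (LRU->MRU): [42 2 92]
  25. access 92: HIT. Cache (LRU->MRU): [42 2 92]
  26. access 92: HIT. Cache (LRU->MRU): [42 2 92]
  27. access 37: MISS, evict 42. Cache (LRU->MRU): [2 92 37]
  28. access 37: HIT. Cache (LRU->MRU): [2 92 37]
  29. access 37: HIT. Cache (LRU->MRU): [2 92 37]
  30. access 44: MISS, evict 2. Cache (LRU->MRU): [92 37 44]
  31. access 92: HIT. Cache (LRU->MRU): [37 44 92]
  32. access 37: HIT. Cache (LRU->MRU): [44 92 37]
  33. access 44: HIT. Cache (LRU->MRU): [92 37 44]
Total: 23 hits, 10 misses, 7 evictions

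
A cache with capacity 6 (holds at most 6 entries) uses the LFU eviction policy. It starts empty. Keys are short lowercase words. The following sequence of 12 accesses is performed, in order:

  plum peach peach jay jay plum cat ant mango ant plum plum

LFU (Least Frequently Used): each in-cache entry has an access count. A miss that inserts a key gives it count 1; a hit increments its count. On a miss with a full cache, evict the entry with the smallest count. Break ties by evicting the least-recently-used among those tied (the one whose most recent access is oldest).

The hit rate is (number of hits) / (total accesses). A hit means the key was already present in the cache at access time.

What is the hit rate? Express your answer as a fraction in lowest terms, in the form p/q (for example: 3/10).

Answer: 1/2

Derivation:
LFU simulation (capacity=6):
  1. access plum: MISS. Cache: [plum(c=1)]
  2. access peach: MISS. Cache: [plum(c=1) peach(c=1)]
  3. access peach: HIT, count now 2. Cache: [plum(c=1) peach(c=2)]
  4. access jay: MISS. Cache: [plum(c=1) jay(c=1) peach(c=2)]
  5. access jay: HIT, count now 2. Cache: [plum(c=1) peach(c=2) jay(c=2)]
  6. access plum: HIT, count now 2. Cache: [peach(c=2) jay(c=2) plum(c=2)]
  7. access cat: MISS. Cache: [cat(c=1) peach(c=2) jay(c=2) plum(c=2)]
  8. access ant: MISS. Cache: [cat(c=1) ant(c=1) peach(c=2) jay(c=2) plum(c=2)]
  9. access mango: MISS. Cache: [cat(c=1) ant(c=1) mango(c=1) peach(c=2) jay(c=2) plum(c=2)]
  10. access ant: HIT, count now 2. Cache: [cat(c=1) mango(c=1) peach(c=2) jay(c=2) plum(c=2) ant(c=2)]
  11. access plum: HIT, count now 3. Cache: [cat(c=1) mango(c=1) peach(c=2) jay(c=2) ant(c=2) plum(c=3)]
  12. access plum: HIT, count now 4. Cache: [cat(c=1) mango(c=1) peach(c=2) jay(c=2) ant(c=2) plum(c=4)]
Total: 6 hits, 6 misses, 0 evictions

Hit rate = 6/12 = 1/2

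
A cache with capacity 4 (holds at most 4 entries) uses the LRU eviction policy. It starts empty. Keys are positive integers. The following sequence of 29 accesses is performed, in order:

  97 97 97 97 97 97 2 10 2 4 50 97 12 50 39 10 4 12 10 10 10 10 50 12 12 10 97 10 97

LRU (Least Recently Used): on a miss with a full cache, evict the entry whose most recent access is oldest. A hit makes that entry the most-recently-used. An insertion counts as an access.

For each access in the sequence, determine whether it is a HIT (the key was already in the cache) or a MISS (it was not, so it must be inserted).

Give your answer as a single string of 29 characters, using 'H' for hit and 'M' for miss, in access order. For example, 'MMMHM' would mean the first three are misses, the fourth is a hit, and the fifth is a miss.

Answer: MHHHHHMMHMMMMHMMMMHHHHMHHHMHH

Derivation:
LRU simulation (capacity=4):
  1. access 97: MISS. Cache (LRU->MRU): [97]
  2. access 97: HIT. Cache (LRU->MRU): [97]
  3. access 97: HIT. Cache (LRU->MRU): [97]
  4. access 97: HIT. Cache (LRU->MRU): [97]
  5. access 97: HIT. Cache (LRU->MRU): [97]
  6. access 97: HIT. Cache (LRU->MRU): [97]
  7. access 2: MISS. Cache (LRU->MRU): [97 2]
  8. access 10: MISS. Cache (LRU->MRU): [97 2 10]
  9. access 2: HIT. Cache (LRU->MRU): [97 10 2]
  10. access 4: MISS. Cache (LRU->MRU): [97 10 2 4]
  11. access 50: MISS, evict 97. Cache (LRU->MRU): [10 2 4 50]
  12. access 97: MISS, evict 10. Cache (LRU->MRU): [2 4 50 97]
  13. access 12: MISS, evict 2. Cache (LRU->MRU): [4 50 97 12]
  14. access 50: HIT. Cache (LRU->MRU): [4 97 12 50]
  15. access 39: MISS, evict 4. Cache (LRU->MRU): [97 12 50 39]
  16. access 10: MISS, evict 97. Cache (LRU->MRU): [12 50 39 10]
  17. access 4: MISS, evict 12. Cache (LRU->MRU): [50 39 10 4]
  18. access 12: MISS, evict 50. Cache (LRU->MRU): [39 10 4 12]
  19. access 10: HIT. Cache (LRU->MRU): [39 4 12 10]
  20. access 10: HIT. Cache (LRU->MRU): [39 4 12 10]
  21. access 10: HIT. Cache (LRU->MRU): [39 4 12 10]
  22. access 10: HIT. Cache (LRU->MRU): [39 4 12 10]
  23. access 50: MISS, evict 39. Cache (LRU->MRU): [4 12 10 50]
  24. access 12: HIT. Cache (LRU->MRU): [4 10 50 12]
  25. access 12: HIT. Cache (LRU->MRU): [4 10 50 12]
  26. access 10: HIT. Cache (LRU->MRU): [4 50 12 10]
  27. access 97: MISS, evict 4. Cache (LRU->MRU): [50 12 10 97]
  28. access 10: HIT. Cache (LRU->MRU): [50 12 97 10]
  29. access 97: HIT. Cache (LRU->MRU): [50 12 10 97]
Total: 16 hits, 13 misses, 9 evictions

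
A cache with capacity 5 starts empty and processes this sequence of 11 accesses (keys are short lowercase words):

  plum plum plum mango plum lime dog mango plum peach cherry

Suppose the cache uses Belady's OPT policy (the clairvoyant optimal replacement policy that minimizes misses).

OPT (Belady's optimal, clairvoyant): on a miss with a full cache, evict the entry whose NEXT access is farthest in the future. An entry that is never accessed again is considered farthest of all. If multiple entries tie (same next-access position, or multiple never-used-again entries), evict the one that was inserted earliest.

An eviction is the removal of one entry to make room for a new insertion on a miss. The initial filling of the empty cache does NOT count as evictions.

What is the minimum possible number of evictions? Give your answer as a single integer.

OPT (Belady) simulation (capacity=5):
  1. access plum: MISS. Cache: [plum]
  2. access plum: HIT. Next use of plum: step 3. Cache: [plum]
  3. access plum: HIT. Next use of plum: step 5. Cache: [plum]
  4. access mango: MISS. Cache: [plum mango]
  5. access plum: HIT. Next use of plum: step 9. Cache: [plum mango]
  6. access lime: MISS. Cache: [plum mango lime]
  7. access dog: MISS. Cache: [plum mango lime dog]
  8. access mango: HIT. Next use of mango: never. Cache: [plum mango lime dog]
  9. access plum: HIT. Next use of plum: never. Cache: [plum mango lime dog]
  10. access peach: MISS. Cache: [plum mango lime dog peach]
  11. access cherry: MISS, evict plum (next use: never). Cache: [mango lime dog peach cherry]
Total: 5 hits, 6 misses, 1 evictions

Answer: 1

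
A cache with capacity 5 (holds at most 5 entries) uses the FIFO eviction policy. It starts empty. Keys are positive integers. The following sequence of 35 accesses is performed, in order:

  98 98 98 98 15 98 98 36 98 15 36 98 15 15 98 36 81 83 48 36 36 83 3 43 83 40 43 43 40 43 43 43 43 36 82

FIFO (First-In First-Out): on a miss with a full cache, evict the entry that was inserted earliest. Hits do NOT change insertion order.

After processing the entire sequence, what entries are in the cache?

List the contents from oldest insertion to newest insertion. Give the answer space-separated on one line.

Answer: 3 43 40 36 82

Derivation:
FIFO simulation (capacity=5):
  1. access 98: MISS. Cache (old->new): [98]
  2. access 98: HIT. Cache (old->new): [98]
  3. access 98: HIT. Cache (old->new): [98]
  4. access 98: HIT. Cache (old->new): [98]
  5. access 15: MISS. Cache (old->new): [98 15]
  6. access 98: HIT. Cache (old->new): [98 15]
  7. access 98: HIT. Cache (old->new): [98 15]
  8. access 36: MISS. Cache (old->new): [98 15 36]
  9. access 98: HIT. Cache (old->new): [98 15 36]
  10. access 15: HIT. Cache (old->new): [98 15 36]
  11. access 36: HIT. Cache (old->new): [98 15 36]
  12. access 98: HIT. Cache (old->new): [98 15 36]
  13. access 15: HIT. Cache (old->new): [98 15 36]
  14. access 15: HIT. Cache (old->new): [98 15 36]
  15. access 98: HIT. Cache (old->new): [98 15 36]
  16. access 36: HIT. Cache (old->new): [98 15 36]
  17. access 81: MISS. Cache (old->new): [98 15 36 81]
  18. access 83: MISS. Cache (old->new): [98 15 36 81 83]
  19. access 48: MISS, evict 98. Cache (old->new): [15 36 81 83 48]
  20. access 36: HIT. Cache (old->new): [15 36 81 83 48]
  21. access 36: HIT. Cache (old->new): [15 36 81 83 48]
  22. access 83: HIT. Cache (old->new): [15 36 81 83 48]
  23. access 3: MISS, evict 15. Cache (old->new): [36 81 83 48 3]
  24. access 43: MISS, evict 36. Cache (old->new): [81 83 48 3 43]
  25. access 83: HIT. Cache (old->new): [81 83 48 3 43]
  26. access 40: MISS, evict 81. Cache (old->new): [83 48 3 43 40]
  27. access 43: HIT. Cache (old->new): [83 48 3 43 40]
  28. access 43: HIT. Cache (old->new): [83 48 3 43 40]
  29. access 40: HIT. Cache (old->new): [83 48 3 43 40]
  30. access 43: HIT. Cache (old->new): [83 48 3 43 40]
  31. access 43: HIT. Cache (old->new): [83 48 3 43 40]
  32. access 43: HIT. Cache (old->new): [83 48 3 43 40]
  33. access 43: HIT. Cache (old->new): [83 48 3 43 40]
  34. access 36: MISS, evict 83. Cache (old->new): [48 3 43 40 36]
  35. access 82: MISS, evict 48. Cache (old->new): [3 43 40 36 82]
Total: 24 hits, 11 misses, 6 evictions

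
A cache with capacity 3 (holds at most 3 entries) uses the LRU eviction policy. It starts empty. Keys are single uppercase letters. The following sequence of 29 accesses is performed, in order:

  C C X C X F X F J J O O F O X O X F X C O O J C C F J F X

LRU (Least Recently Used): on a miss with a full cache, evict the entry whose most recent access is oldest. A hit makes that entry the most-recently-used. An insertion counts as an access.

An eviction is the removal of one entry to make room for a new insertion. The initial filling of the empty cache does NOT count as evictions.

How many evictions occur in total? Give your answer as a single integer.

LRU simulation (capacity=3):
  1. access C: MISS. Cache (LRU->MRU): [C]
  2. access C: HIT. Cache (LRU->MRU): [C]
  3. access X: MISS. Cache (LRU->MRU): [C X]
  4. access C: HIT. Cache (LRU->MRU): [X C]
  5. access X: HIT. Cache (LRU->MRU): [C X]
  6. access F: MISS. Cache (LRU->MRU): [C X F]
  7. access X: HIT. Cache (LRU->MRU): [C F X]
  8. access F: HIT. Cache (LRU->MRU): [C X F]
  9. access J: MISS, evict C. Cache (LRU->MRU): [X F J]
  10. access J: HIT. Cache (LRU->MRU): [X F J]
  11. access O: MISS, evict X. Cache (LRU->MRU): [F J O]
  12. access O: HIT. Cache (LRU->MRU): [F J O]
  13. access F: HIT. Cache (LRU->MRU): [J O F]
  14. access O: HIT. Cache (LRU->MRU): [J F O]
  15. access X: MISS, evict J. Cache (LRU->MRU): [F O X]
  16. access O: HIT. Cache (LRU->MRU): [F X O]
  17. access X: HIT. Cache (LRU->MRU): [F O X]
  18. access F: HIT. Cache (LRU->MRU): [O X F]
  19. access X: HIT. Cache (LRU->MRU): [O F X]
  20. access C: MISS, evict O. Cache (LRU->MRU): [F X C]
  21. access O: MISS, evict F. Cache (LRU->MRU): [X C O]
  22. access O: HIT. Cache (LRU->MRU): [X C O]
  23. access J: MISS, evict X. Cache (LRU->MRU): [C O J]
  24. access C: HIT. Cache (LRU->MRU): [O J C]
  25. access C: HIT. Cache (LRU->MRU): [O J C]
  26. access F: MISS, evict O. Cache (LRU->MRU): [J C F]
  27. access J: HIT. Cache (LRU->MRU): [C F J]
  28. access F: HIT. Cache (LRU->MRU): [C J F]
  29. access X: MISS, evict C. Cache (LRU->MRU): [J F X]
Total: 18 hits, 11 misses, 8 evictions

Answer: 8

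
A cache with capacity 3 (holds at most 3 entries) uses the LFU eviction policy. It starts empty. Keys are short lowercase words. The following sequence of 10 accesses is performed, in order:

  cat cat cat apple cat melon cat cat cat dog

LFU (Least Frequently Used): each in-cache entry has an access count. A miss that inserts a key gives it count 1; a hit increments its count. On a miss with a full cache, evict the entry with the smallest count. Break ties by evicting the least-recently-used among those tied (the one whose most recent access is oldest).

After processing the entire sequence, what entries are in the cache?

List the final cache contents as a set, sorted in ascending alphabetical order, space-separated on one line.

LFU simulation (capacity=3):
  1. access cat: MISS. Cache: [cat(c=1)]
  2. access cat: HIT, count now 2. Cache: [cat(c=2)]
  3. access cat: HIT, count now 3. Cache: [cat(c=3)]
  4. access apple: MISS. Cache: [apple(c=1) cat(c=3)]
  5. access cat: HIT, count now 4. Cache: [apple(c=1) cat(c=4)]
  6. access melon: MISS. Cache: [apple(c=1) melon(c=1) cat(c=4)]
  7. access cat: HIT, count now 5. Cache: [apple(c=1) melon(c=1) cat(c=5)]
  8. access cat: HIT, count now 6. Cache: [apple(c=1) melon(c=1) cat(c=6)]
  9. access cat: HIT, count now 7. Cache: [apple(c=1) melon(c=1) cat(c=7)]
  10. access dog: MISS, evict apple(c=1). Cache: [melon(c=1) dog(c=1) cat(c=7)]
Total: 6 hits, 4 misses, 1 evictions

Answer: cat dog melon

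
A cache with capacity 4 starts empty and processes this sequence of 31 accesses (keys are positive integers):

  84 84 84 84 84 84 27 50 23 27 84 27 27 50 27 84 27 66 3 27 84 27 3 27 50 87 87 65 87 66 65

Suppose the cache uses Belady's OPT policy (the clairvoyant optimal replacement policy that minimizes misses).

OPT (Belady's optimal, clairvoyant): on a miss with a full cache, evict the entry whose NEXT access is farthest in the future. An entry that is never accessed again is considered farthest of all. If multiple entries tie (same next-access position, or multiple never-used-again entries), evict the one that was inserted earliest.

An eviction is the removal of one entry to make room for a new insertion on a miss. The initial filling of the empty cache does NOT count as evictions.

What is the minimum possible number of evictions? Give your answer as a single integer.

OPT (Belady) simulation (capacity=4):
  1. access 84: MISS. Cache: [84]
  2. access 84: HIT. Next use of 84: step 3. Cache: [84]
  3. access 84: HIT. Next use of 84: step 4. Cache: [84]
  4. access 84: HIT. Next use of 84: step 5. Cache: [84]
  5. access 84: HIT. Next use of 84: step 6. Cache: [84]
  6. access 84: HIT. Next use of 84: step 11. Cache: [84]
  7. access 27: MISS. Cache: [84 27]
  8. access 50: MISS. Cache: [84 27 50]
  9. access 23: MISS. Cache: [84 27 50 23]
  10. access 27: HIT. Next use of 27: step 12. Cache: [84 27 50 23]
  11. access 84: HIT. Next use of 84: step 16. Cache: [84 27 50 23]
  12. access 27: HIT. Next use of 27: step 13. Cache: [84 27 50 23]
  13. access 27: HIT. Next use of 27: step 15. Cache: [84 27 50 23]
  14. access 50: HIT. Next use of 50: step 25. Cache: [84 27 50 23]
  15. access 27: HIT. Next use of 27: step 17. Cache: [84 27 50 23]
  16. access 84: HIT. Next use of 84: step 21. Cache: [84 27 50 23]
  17. access 27: HIT. Next use of 27: step 20. Cache: [84 27 50 23]
  18. access 66: MISS, evict 23 (next use: never). Cache: [84 27 50 66]
  19. access 3: MISS, evict 66 (next use: step 30). Cache: [84 27 50 3]
  20. access 27: HIT. Next use of 27: step 22. Cache: [84 27 50 3]
  21. access 84: HIT. Next use of 84: never. Cache: [84 27 50 3]
  22. access 27: HIT. Next use of 27: step 24. Cache: [84 27 50 3]
  23. access 3: HIT. Next use of 3: never. Cache: [84 27 50 3]
  24. access 27: HIT. Next use of 27: never. Cache: [84 27 50 3]
  25. access 50: HIT. Next use of 50: never. Cache: [84 27 50 3]
  26. access 87: MISS, evict 84 (next use: never). Cache: [27 50 3 87]
  27. access 87: HIT. Next use of 87: step 29. Cache: [27 50 3 87]
  28. access 65: MISS, evict 27 (next use: never). Cache: [50 3 87 65]
  29. access 87: HIT. Next use of 87: never. Cache: [50 3 87 65]
  30. access 66: MISS, evict 50 (next use: never). Cache: [3 87 65 66]
  31. access 65: HIT. Next use of 65: never. Cache: [3 87 65 66]
Total: 22 hits, 9 misses, 5 evictions

Answer: 5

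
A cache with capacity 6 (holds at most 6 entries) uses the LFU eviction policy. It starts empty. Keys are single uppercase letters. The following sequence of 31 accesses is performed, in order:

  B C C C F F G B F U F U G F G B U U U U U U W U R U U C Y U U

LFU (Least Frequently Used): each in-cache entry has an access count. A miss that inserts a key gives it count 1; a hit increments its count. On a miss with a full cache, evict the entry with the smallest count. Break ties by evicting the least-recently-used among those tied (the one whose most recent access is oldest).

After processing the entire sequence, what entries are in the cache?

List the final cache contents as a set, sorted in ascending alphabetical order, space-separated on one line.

Answer: B C F G U Y

Derivation:
LFU simulation (capacity=6):
  1. access B: MISS. Cache: [B(c=1)]
  2. access C: MISS. Cache: [B(c=1) C(c=1)]
  3. access C: HIT, count now 2. Cache: [B(c=1) C(c=2)]
  4. access C: HIT, count now 3. Cache: [B(c=1) C(c=3)]
  5. access F: MISS. Cache: [B(c=1) F(c=1) C(c=3)]
  6. access F: HIT, count now 2. Cache: [B(c=1) F(c=2) C(c=3)]
  7. access G: MISS. Cache: [B(c=1) G(c=1) F(c=2) C(c=3)]
  8. access B: HIT, count now 2. Cache: [G(c=1) F(c=2) B(c=2) C(c=3)]
  9. access F: HIT, count now 3. Cache: [G(c=1) B(c=2) C(c=3) F(c=3)]
  10. access U: MISS. Cache: [G(c=1) U(c=1) B(c=2) C(c=3) F(c=3)]
  11. access F: HIT, count now 4. Cache: [G(c=1) U(c=1) B(c=2) C(c=3) F(c=4)]
  12. access U: HIT, count now 2. Cache: [G(c=1) B(c=2) U(c=2) C(c=3) F(c=4)]
  13. access G: HIT, count now 2. Cache: [B(c=2) U(c=2) G(c=2) C(c=3) F(c=4)]
  14. access F: HIT, count now 5. Cache: [B(c=2) U(c=2) G(c=2) C(c=3) F(c=5)]
  15. access G: HIT, count now 3. Cache: [B(c=2) U(c=2) C(c=3) G(c=3) F(c=5)]
  16. access B: HIT, count now 3. Cache: [U(c=2) C(c=3) G(c=3) B(c=3) F(c=5)]
  17. access U: HIT, count now 3. Cache: [C(c=3) G(c=3) B(c=3) U(c=3) F(c=5)]
  18. access U: HIT, count now 4. Cache: [C(c=3) G(c=3) B(c=3) U(c=4) F(c=5)]
  19. access U: HIT, count now 5. Cache: [C(c=3) G(c=3) B(c=3) F(c=5) U(c=5)]
  20. access U: HIT, count now 6. Cache: [C(c=3) G(c=3) B(c=3) F(c=5) U(c=6)]
  21. access U: HIT, count now 7. Cache: [C(c=3) G(c=3) B(c=3) F(c=5) U(c=7)]
  22. access U: HIT, count now 8. Cache: [C(c=3) G(c=3) B(c=3) F(c=5) U(c=8)]
  23. access W: MISS. Cache: [W(c=1) C(c=3) G(c=3) B(c=3) F(c=5) U(c=8)]
  24. access U: HIT, count now 9. Cache: [W(c=1) C(c=3) G(c=3) B(c=3) F(c=5) U(c=9)]
  25. access R: MISS, evict W(c=1). Cache: [R(c=1) C(c=3) G(c=3) B(c=3) F(c=5) U(c=9)]
  26. access U: HIT, count now 10. Cache: [R(c=1) C(c=3) G(c=3) B(c=3) F(c=5) U(c=10)]
  27. access U: HIT, count now 11. Cache: [R(c=1) C(c=3) G(c=3) B(c=3) F(c=5) U(c=11)]
  28. access C: HIT, count now 4. Cache: [R(c=1) G(c=3) B(c=3) C(c=4) F(c=5) U(c=11)]
  29. access Y: MISS, evict R(c=1). Cache: [Y(c=1) G(c=3) B(c=3) C(c=4) F(c=5) U(c=11)]
  30. access U: HIT, count now 12. Cache: [Y(c=1) G(c=3) B(c=3) C(c=4) F(c=5) U(c=12)]
  31. access U: HIT, count now 13. Cache: [Y(c=1) G(c=3) B(c=3) C(c=4) F(c=5) U(c=13)]
Total: 23 hits, 8 misses, 2 evictions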